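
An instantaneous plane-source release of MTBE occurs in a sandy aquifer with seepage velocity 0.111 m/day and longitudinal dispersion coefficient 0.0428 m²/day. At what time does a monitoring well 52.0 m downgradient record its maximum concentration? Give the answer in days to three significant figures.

For the 1D instantaneous-source solution, setting ∂C/∂t = 0 at fixed x gives v²t² + 2Dt − x² = 0, so t = (√(D² + v²x²) − D)/v².
√(D² + v²x²) = √(0.0428² + 0.111² × 52.0²) = 5.772; v² = 0.012321.
t = (5.772 − 0.0428)/0.012321 = 465 days (vs. the pure-advection estimate x/v = 468 d).

465 days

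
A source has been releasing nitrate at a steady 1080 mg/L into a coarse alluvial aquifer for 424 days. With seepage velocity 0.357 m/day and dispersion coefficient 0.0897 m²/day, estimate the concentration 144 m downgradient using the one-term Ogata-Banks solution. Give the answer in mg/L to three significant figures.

For a continuous step input, C/C₀ ≈ ½·erfc((x−vt)/(2√(Dt))).
vt = 0.357 × 424 = 151.368 m and 2√(Dt) = 2√(0.0897 × 424) = 12.33 m.
Argument (x−vt)/(2√(Dt)) = (144 − 151.368)/12.33 = -0.5976; ½·erfc(-0.5976) = 0.8010.
C = 1080 × 0.8010 = 865 mg/L.

865 mg/L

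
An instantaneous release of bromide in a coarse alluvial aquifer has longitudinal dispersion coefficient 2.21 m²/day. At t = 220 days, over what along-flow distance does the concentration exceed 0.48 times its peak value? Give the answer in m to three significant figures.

75.6 m

The plume is Gaussian with σ = √(2Dt) = √(2 × 2.21 × 220) = 31.18 m.
C/C_peak = exp(−Δx²/(2σ²)) = 0.48 ⇒ Δx = σ·√(−2 ln 0.48) = 31.18 × 1.212 = 37.79 m.
Width = 2Δx = 75.6 m.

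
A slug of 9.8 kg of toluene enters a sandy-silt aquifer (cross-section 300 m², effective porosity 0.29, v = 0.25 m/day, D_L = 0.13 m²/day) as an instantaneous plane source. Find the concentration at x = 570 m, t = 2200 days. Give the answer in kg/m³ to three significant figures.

For an instantaneous plane source, C(x,t) = M/(n_e·A·√(4πDt)) · exp(−(x−vt)²/(4Dt)), with n_e·A the pore (flow) area.
Plume center vt = 0.25 × 2200 = 550 m, so the well at 570 m is 20 m downgradient of the peak.
√(4πDt) = 59.95 m, giving peak height M/(n_e·A·√(4πDt)) = 9.8/(0.29 × 300 × 59.95) = 0.001879 kg/m³.
(x−vt)²/(4Dt) = (20)²/(4 × 0.13 × 2200) = 0.3497; exp(−0.3497) = 0.7049.
C = 0.001879 × 0.7049 = 0.00132 kg/m³.

0.00132 kg/m³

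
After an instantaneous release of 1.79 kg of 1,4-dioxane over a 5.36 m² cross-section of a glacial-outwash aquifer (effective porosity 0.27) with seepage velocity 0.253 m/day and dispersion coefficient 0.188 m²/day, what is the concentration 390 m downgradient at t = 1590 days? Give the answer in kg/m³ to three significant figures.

For an instantaneous plane source, C(x,t) = M/(n_e·A·√(4πDt)) · exp(−(x−vt)²/(4Dt)), with n_e·A the pore (flow) area.
Plume center vt = 0.253 × 1590 = 402.27 m, so the well at 390 m is 12.27 m upgradient of the peak.
√(4πDt) = 61.29 m, giving peak height M/(n_e·A·√(4πDt)) = 1.79/(0.27 × 5.36 × 61.29) = 0.02018 kg/m³.
(x−vt)²/(4Dt) = (-12.27)²/(4 × 0.188 × 1590) = 0.1259; exp(−0.1259) = 0.8817.
C = 0.02018 × 0.8817 = 0.0178 kg/m³.

0.0178 kg/m³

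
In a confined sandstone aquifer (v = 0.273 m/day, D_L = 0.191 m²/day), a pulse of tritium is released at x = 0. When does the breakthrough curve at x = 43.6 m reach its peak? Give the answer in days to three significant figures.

For the 1D instantaneous-source solution, setting ∂C/∂t = 0 at fixed x gives v²t² + 2Dt − x² = 0, so t = (√(D² + v²x²) − D)/v².
√(D² + v²x²) = √(0.191² + 0.273² × 43.6²) = 11.90; v² = 0.074529.
t = (11.90 − 0.191)/0.074529 = 157 days (vs. the pure-advection estimate x/v = 160 d).

157 days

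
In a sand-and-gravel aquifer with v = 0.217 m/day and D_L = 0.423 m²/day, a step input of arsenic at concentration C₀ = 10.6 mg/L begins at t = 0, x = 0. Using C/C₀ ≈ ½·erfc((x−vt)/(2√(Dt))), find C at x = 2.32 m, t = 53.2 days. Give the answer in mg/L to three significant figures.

9.70 mg/L

For a continuous step input, C/C₀ ≈ ½·erfc((x−vt)/(2√(Dt))).
vt = 0.217 × 53.2 = 11.5444 m and 2√(Dt) = 2√(0.423 × 53.2) = 9.488 m.
Argument (x−vt)/(2√(Dt)) = (2.32 − 11.5444)/9.488 = -0.9722; ½·erfc(-0.9722) = 0.9154.
C = 10.6 × 0.9154 = 9.70 mg/L.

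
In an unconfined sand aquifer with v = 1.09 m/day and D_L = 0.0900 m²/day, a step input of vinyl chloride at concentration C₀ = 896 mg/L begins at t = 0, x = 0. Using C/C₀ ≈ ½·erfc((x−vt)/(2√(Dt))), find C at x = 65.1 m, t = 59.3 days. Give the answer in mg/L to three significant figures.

398 mg/L

For a continuous step input, C/C₀ ≈ ½·erfc((x−vt)/(2√(Dt))).
vt = 1.09 × 59.3 = 64.637 m and 2√(Dt) = 2√(0.0900 × 59.3) = 4.620 m.
Argument (x−vt)/(2√(Dt)) = (65.1 − 64.637)/4.620 = 0.1002; ½·erfc(0.1002) = 0.4437.
C = 896 × 0.4437 = 398 mg/L.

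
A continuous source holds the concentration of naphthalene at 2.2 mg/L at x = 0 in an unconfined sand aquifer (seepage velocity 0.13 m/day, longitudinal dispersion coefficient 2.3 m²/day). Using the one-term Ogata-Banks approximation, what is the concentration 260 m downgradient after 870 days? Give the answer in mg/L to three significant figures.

For a continuous step input, C/C₀ ≈ ½·erfc((x−vt)/(2√(Dt))).
vt = 0.13 × 870 = 113.1 m and 2√(Dt) = 2√(2.3 × 870) = 89.47 m.
Argument (x−vt)/(2√(Dt)) = (260 − 113.1)/89.47 = 1.642; ½·erfc(1.642) = 0.01011.
C = 2.2 × 0.01011 = 0.0222 mg/L.

0.0222 mg/L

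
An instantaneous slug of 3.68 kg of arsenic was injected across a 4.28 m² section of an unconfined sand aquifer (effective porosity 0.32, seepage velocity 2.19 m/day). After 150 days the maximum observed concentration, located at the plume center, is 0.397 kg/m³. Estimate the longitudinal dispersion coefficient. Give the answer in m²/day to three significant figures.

At the plume center C_max = M/(n_e·A·√(4πDt)), so D = M²/(4πt·(n_e·A·C_max)²).
n_e·A·C_max = 0.32 × 4.28 × 0.397 = 0.5437 kg/m.
D = 3.68²/(4π × 150 × 0.5437²) = 0.0243 m²/day.

0.0243 m²/day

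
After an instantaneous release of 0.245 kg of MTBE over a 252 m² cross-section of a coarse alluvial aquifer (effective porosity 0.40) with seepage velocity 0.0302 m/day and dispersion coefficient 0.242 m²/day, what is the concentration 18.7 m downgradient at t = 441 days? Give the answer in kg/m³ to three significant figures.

For an instantaneous plane source, C(x,t) = M/(n_e·A·√(4πDt)) · exp(−(x−vt)²/(4Dt)), with n_e·A the pore (flow) area.
Plume center vt = 0.0302 × 441 = 13.3182 m, so the well at 18.7 m is 5.3818 m downgradient of the peak.
√(4πDt) = 36.62 m, giving peak height M/(n_e·A·√(4πDt)) = 0.245/(0.40 × 252 × 36.62) = 6.637e-05 kg/m³.
(x−vt)²/(4Dt) = (5.3818)²/(4 × 0.242 × 441) = 0.06785; exp(−0.06785) = 0.9344.
C = 6.637e-05 × 0.9344 = 6.20e-05 kg/m³.

6.20e-05 kg/m³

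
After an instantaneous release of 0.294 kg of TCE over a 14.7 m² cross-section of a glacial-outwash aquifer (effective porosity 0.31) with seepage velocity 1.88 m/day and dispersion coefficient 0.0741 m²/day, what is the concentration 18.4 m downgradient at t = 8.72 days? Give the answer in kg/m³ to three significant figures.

0.00477 kg/m³

For an instantaneous plane source, C(x,t) = M/(n_e·A·√(4πDt)) · exp(−(x−vt)²/(4Dt)), with n_e·A the pore (flow) area.
Plume center vt = 1.88 × 8.72 = 16.3936 m, so the well at 18.4 m is 2.0064 m downgradient of the peak.
√(4πDt) = 2.850 m, giving peak height M/(n_e·A·√(4πDt)) = 0.294/(0.31 × 14.7 × 2.850) = 0.02264 kg/m³.
(x−vt)²/(4Dt) = (2.0064)²/(4 × 0.0741 × 8.72) = 1.558; exp(−1.558) = 0.2106.
C = 0.02264 × 0.2106 = 0.00477 kg/m³.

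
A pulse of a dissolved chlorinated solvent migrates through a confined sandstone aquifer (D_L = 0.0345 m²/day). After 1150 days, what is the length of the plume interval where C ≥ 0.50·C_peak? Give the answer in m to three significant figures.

The plume is Gaussian with σ = √(2Dt) = √(2 × 0.0345 × 1150) = 8.908 m.
C/C_peak = exp(−Δx²/(2σ²)) = 0.50 ⇒ Δx = σ·√(−2 ln 0.50) = 8.908 × 1.177 = 10.48 m.
Width = 2Δx = 21.0 m.

21.0 m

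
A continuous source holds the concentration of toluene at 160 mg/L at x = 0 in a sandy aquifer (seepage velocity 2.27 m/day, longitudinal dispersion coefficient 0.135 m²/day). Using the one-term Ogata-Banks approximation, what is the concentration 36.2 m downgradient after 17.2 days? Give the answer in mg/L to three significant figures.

For a continuous step input, C/C₀ ≈ ½·erfc((x−vt)/(2√(Dt))).
vt = 2.27 × 17.2 = 39.044 m and 2√(Dt) = 2√(0.135 × 17.2) = 3.048 m.
Argument (x−vt)/(2√(Dt)) = (36.2 − 39.044)/3.048 = -0.9331; ½·erfc(-0.9331) = 0.9065.
C = 160 × 0.9065 = 145 mg/L.

145 mg/L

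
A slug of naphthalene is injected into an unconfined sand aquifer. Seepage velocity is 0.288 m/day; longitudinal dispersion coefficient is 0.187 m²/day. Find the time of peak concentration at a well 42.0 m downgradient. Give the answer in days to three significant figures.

144 days

For the 1D instantaneous-source solution, setting ∂C/∂t = 0 at fixed x gives v²t² + 2Dt − x² = 0, so t = (√(D² + v²x²) − D)/v².
√(D² + v²x²) = √(0.187² + 0.288² × 42.0²) = 12.10; v² = 0.082944.
t = (12.10 − 0.187)/0.082944 = 144 days (vs. the pure-advection estimate x/v = 146 d).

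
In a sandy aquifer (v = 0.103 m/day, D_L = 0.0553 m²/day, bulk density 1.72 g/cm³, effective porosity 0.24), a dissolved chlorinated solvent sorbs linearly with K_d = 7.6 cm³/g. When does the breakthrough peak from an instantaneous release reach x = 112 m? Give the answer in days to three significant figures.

Retardation factor R = 1 + ρ_b·K_d/n = 1 + 1.72 × 7.6/0.24 = 55.47.
Sorption retards both mechanisms: v_R = v/R = 0.001857 m/day, D_R = D/R = 0.0009969 m²/day.
Peak time from v_R²t² + 2D_R t − x² = 0: t = (√(D_R² + v_R²x²) − D_R)/v_R².
√(D_R² + v_R²x²) = √(0.0009969² + 0.001857² × 112²) = 0.2080; v_R² = 3.448e-06.
t = (0.2080 − 0.0009969)/3.448e-06 = 60000 days.

60000 days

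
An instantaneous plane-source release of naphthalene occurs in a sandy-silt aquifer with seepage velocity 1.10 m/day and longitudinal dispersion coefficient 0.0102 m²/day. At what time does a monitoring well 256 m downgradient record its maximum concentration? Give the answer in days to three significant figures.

For the 1D instantaneous-source solution, setting ∂C/∂t = 0 at fixed x gives v²t² + 2Dt − x² = 0, so t = (√(D² + v²x²) − D)/v².
√(D² + v²x²) = √(0.0102² + 1.10² × 256²) = 281.6; v² = 1.21.
t = (281.6 − 0.0102)/1.21 = 233 days (vs. the pure-advection estimate x/v = 233 d).

233 days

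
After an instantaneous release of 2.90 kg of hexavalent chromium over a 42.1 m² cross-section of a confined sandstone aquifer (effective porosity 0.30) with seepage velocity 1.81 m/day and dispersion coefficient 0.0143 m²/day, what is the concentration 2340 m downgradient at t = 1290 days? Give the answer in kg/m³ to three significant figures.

For an instantaneous plane source, C(x,t) = M/(n_e·A·√(4πDt)) · exp(−(x−vt)²/(4Dt)), with n_e·A the pore (flow) area.
Plume center vt = 1.81 × 1290 = 2334.9 m, so the well at 2340 m is 5.1 m downgradient of the peak.
√(4πDt) = 15.23 m, giving peak height M/(n_e·A·√(4πDt)) = 2.90/(0.30 × 42.1 × 15.23) = 0.01508 kg/m³.
(x−vt)²/(4Dt) = (5.1)²/(4 × 0.0143 × 1290) = 0.3525; exp(−0.3525) = 0.7029.
C = 0.01508 × 0.7029 = 0.0106 kg/m³.

0.0106 kg/m³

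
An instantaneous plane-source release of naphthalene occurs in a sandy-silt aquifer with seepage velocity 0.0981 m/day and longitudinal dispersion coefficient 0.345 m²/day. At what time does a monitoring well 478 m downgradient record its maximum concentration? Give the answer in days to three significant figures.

For the 1D instantaneous-source solution, setting ∂C/∂t = 0 at fixed x gives v²t² + 2Dt − x² = 0, so t = (√(D² + v²x²) − D)/v².
√(D² + v²x²) = √(0.345² + 0.0981² × 478²) = 46.89; v² = 0.00962361.
t = (46.89 − 0.345)/0.00962361 = 4840 days (vs. the pure-advection estimate x/v = 4870 d).

4840 days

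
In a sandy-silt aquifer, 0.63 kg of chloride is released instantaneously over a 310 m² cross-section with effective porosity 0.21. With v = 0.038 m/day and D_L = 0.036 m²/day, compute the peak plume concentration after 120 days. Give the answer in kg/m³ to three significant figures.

The peak of an instantaneous 1D plume sits at x = vt; there the Gaussian factor is 1 and C_max = M/(n_e·A·√(4πDt)), where n_e·A is the pore area the mass is dissolved in.
√(4πDt) = √(4π × 0.036 × 120) = 7.368 m, so C_max = 0.63/(0.21 × 310 × 7.368) = 0.00131 kg/m³.

0.00131 kg/m³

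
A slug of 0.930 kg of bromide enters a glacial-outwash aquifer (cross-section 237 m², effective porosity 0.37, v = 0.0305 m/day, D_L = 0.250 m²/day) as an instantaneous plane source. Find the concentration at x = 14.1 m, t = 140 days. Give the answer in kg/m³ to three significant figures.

For an instantaneous plane source, C(x,t) = M/(n_e·A·√(4πDt)) · exp(−(x−vt)²/(4Dt)), with n_e·A the pore (flow) area.
Plume center vt = 0.0305 × 140 = 4.27 m, so the well at 14.1 m is 9.83 m downgradient of the peak.
√(4πDt) = 20.97 m, giving peak height M/(n_e·A·√(4πDt)) = 0.930/(0.37 × 237 × 20.97) = 0.0005057 kg/m³.
(x−vt)²/(4Dt) = (9.83)²/(4 × 0.250 × 140) = 0.6902; exp(−0.6902) = 0.5015.
C = 0.0005057 × 0.5015 = 0.000254 kg/m³.

0.000254 kg/m³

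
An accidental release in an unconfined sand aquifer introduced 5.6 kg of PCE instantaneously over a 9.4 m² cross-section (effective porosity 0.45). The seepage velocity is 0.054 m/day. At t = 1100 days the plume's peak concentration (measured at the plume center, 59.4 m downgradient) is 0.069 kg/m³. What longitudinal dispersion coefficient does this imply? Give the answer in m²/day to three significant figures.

0.0266 m²/day

At the plume center C_max = M/(n_e·A·√(4πDt)), so D = M²/(4πt·(n_e·A·C_max)²).
n_e·A·C_max = 0.45 × 9.4 × 0.069 = 0.2919 kg/m.
D = 5.6²/(4π × 1100 × 0.2919²) = 0.0266 m²/day.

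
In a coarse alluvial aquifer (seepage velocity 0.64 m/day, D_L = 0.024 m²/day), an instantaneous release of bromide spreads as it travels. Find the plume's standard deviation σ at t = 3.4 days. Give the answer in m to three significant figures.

0.404 m

Dispersive spreading gives a Gaussian with σ² = 2Dt; advection only shifts the center.
σ = √(2 × 0.024 × 3.4) = 0.404 m.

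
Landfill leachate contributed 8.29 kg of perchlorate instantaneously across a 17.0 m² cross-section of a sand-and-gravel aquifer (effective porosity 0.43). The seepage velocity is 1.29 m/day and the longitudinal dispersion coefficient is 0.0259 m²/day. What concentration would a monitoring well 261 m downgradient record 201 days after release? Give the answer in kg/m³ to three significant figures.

0.122 kg/m³

For an instantaneous plane source, C(x,t) = M/(n_e·A·√(4πDt)) · exp(−(x−vt)²/(4Dt)), with n_e·A the pore (flow) area.
Plume center vt = 1.29 × 201 = 259.29 m, so the well at 261 m is 1.71 m downgradient of the peak.
√(4πDt) = 8.088 m, giving peak height M/(n_e·A·√(4πDt)) = 8.29/(0.43 × 17.0 × 8.088) = 0.1402 kg/m³.
(x−vt)²/(4Dt) = (1.71)²/(4 × 0.0259 × 201) = 0.1404; exp(−0.1404) = 0.8690.
C = 0.1402 × 0.8690 = 0.122 kg/m³.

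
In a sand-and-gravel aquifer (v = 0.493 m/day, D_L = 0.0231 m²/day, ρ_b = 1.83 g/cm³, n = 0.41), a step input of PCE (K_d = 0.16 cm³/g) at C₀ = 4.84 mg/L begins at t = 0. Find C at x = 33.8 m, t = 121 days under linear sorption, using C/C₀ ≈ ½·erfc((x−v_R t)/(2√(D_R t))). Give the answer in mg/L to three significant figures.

Retardation factor R = 1 + ρ_b·K_d/n = 1 + 1.83 × 0.16/0.41 = 1.714.
Sorption retards both mechanisms: v_R = v/R = 0.2876 m/day, D_R = D/R = 0.01348 m²/day.
v_R·t = 0.2876 × 121 = 34.7996 m; 2√(D_R t) = 2.554 m; argument = (33.8 − 34.7996)/2.554 = -0.3914.
C = C₀ × ½·erfc(-0.3914) = 4.84 × 0.7100 = 3.44 mg/L.

3.44 mg/L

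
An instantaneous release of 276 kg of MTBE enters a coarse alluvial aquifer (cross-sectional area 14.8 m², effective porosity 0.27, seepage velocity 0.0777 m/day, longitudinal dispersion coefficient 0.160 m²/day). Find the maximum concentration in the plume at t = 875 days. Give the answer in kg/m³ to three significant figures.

1.65 kg/m³

The peak of an instantaneous 1D plume sits at x = vt; there the Gaussian factor is 1 and C_max = M/(n_e·A·√(4πDt)), where n_e·A is the pore area the mass is dissolved in.
√(4πDt) = √(4π × 0.160 × 875) = 41.94 m, so C_max = 276/(0.27 × 14.8 × 41.94) = 1.65 kg/m³.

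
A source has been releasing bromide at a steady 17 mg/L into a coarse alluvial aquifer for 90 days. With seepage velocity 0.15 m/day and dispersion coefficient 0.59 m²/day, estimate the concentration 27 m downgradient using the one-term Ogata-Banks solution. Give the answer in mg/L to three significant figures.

For a continuous step input, C/C₀ ≈ ½·erfc((x−vt)/(2√(Dt))).
vt = 0.15 × 90 = 13.5 m and 2√(Dt) = 2√(0.59 × 90) = 14.57 m.
Argument (x−vt)/(2√(Dt)) = (27 − 13.5)/14.57 = 0.9266; ½·erfc(0.9266) = 0.09503.
C = 17 × 0.09503 = 1.62 mg/L.

1.62 mg/L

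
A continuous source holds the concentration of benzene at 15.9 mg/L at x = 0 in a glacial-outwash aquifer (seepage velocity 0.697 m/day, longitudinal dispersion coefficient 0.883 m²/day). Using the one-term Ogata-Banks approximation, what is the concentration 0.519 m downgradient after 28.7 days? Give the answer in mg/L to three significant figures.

15.9 mg/L

For a continuous step input, C/C₀ ≈ ½·erfc((x−vt)/(2√(Dt))).
vt = 0.697 × 28.7 = 20.0039 m and 2√(Dt) = 2√(0.883 × 28.7) = 10.07 m.
Argument (x−vt)/(2√(Dt)) = (0.519 − 20.0039)/10.07 = -1.935; ½·erfc(-1.935) = 0.9969.
C = 15.9 × 0.9969 = 15.9 mg/L.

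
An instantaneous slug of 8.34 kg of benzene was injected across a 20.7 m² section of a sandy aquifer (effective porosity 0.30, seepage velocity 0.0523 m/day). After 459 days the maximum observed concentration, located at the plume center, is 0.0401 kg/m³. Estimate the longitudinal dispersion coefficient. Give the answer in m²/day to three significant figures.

At the plume center C_max = M/(n_e·A·√(4πDt)), so D = M²/(4πt·(n_e·A·C_max)²).
n_e·A·C_max = 0.30 × 20.7 × 0.0401 = 0.2490 kg/m.
D = 8.34²/(4π × 459 × 0.2490²) = 0.194 m²/day.

0.194 m²/day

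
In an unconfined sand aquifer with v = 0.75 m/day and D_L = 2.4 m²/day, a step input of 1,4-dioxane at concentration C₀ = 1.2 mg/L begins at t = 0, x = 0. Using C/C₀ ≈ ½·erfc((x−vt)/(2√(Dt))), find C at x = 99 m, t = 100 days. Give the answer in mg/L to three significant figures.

For a continuous step input, C/C₀ ≈ ½·erfc((x−vt)/(2√(Dt))).
vt = 0.75 × 100 = 75 m and 2√(Dt) = 2√(2.4 × 100) = 30.98 m.
Argument (x−vt)/(2√(Dt)) = (99 − 75)/30.98 = 0.7747; ½·erfc(0.7747) = 0.1366.
C = 1.2 × 0.1366 = 0.164 mg/L.

0.164 mg/L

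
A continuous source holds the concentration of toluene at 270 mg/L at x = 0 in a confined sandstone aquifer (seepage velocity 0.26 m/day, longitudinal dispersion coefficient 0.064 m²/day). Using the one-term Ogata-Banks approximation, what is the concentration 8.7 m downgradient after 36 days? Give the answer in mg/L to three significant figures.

For a continuous step input, C/C₀ ≈ ½·erfc((x−vt)/(2√(Dt))).
vt = 0.26 × 36 = 9.36 m and 2√(Dt) = 2√(0.064 × 36) = 3.036 m.
Argument (x−vt)/(2√(Dt)) = (8.7 − 9.36)/3.036 = -0.2174; ½·erfc(-0.2174) = 0.6207.
C = 270 × 0.6207 = 168 mg/L.

168 mg/L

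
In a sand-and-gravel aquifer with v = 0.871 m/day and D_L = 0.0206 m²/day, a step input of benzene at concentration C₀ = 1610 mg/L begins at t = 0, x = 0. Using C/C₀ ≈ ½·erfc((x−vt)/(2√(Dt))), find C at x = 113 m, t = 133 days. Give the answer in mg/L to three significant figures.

1430 mg/L

For a continuous step input, C/C₀ ≈ ½·erfc((x−vt)/(2√(Dt))).
vt = 0.871 × 133 = 115.843 m and 2√(Dt) = 2√(0.0206 × 133) = 3.310 m.
Argument (x−vt)/(2√(Dt)) = (113 − 115.843)/3.310 = -0.8589; ½·erfc(-0.8589) = 0.8878.
C = 1610 × 0.8878 = 1430 mg/L.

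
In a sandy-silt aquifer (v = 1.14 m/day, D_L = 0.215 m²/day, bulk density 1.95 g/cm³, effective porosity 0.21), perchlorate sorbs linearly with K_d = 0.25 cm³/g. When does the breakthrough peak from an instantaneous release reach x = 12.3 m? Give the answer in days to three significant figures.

Retardation factor R = 1 + ρ_b·K_d/n = 1 + 1.95 × 0.25/0.21 = 3.321.
Sorption retards both mechanisms: v_R = v/R = 0.3433 m/day, D_R = D/R = 0.06474 m²/day.
Peak time from v_R²t² + 2D_R t − x² = 0: t = (√(D_R² + v_R²x²) − D_R)/v_R².
√(D_R² + v_R²x²) = √(0.06474² + 0.3433² × 12.3²) = 4.223; v_R² = 0.1179.
t = (4.223 − 0.06474)/0.1179 = 35.3 days.

35.3 days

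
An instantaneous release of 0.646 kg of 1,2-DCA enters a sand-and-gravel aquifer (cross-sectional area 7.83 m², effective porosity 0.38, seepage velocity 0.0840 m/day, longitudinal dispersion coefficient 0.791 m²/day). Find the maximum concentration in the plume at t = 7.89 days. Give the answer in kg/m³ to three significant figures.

0.0245 kg/m³

The peak of an instantaneous 1D plume sits at x = vt; there the Gaussian factor is 1 and C_max = M/(n_e·A·√(4πDt)), where n_e·A is the pore area the mass is dissolved in.
√(4πDt) = √(4π × 0.791 × 7.89) = 8.856 m, so C_max = 0.646/(0.38 × 7.83 × 8.856) = 0.0245 kg/m³.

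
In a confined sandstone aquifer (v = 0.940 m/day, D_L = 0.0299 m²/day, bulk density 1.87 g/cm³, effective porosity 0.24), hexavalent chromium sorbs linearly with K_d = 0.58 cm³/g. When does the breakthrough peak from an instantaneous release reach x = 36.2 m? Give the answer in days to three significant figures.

Retardation factor R = 1 + ρ_b·K_d/n = 1 + 1.87 × 0.58/0.24 = 5.519.
Sorption retards both mechanisms: v_R = v/R = 0.1703 m/day, D_R = D/R = 0.005418 m²/day.
Peak time from v_R²t² + 2D_R t − x² = 0: t = (√(D_R² + v_R²x²) − D_R)/v_R².
√(D_R² + v_R²x²) = √(0.005418² + 0.1703² × 36.2²) = 6.165; v_R² = 0.02900.
t = (6.165 − 0.005418)/0.02900 = 212 days.

212 days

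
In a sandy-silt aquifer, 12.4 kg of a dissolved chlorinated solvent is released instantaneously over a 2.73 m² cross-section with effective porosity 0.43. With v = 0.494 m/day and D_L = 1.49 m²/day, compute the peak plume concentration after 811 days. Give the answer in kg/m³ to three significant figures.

The peak of an instantaneous 1D plume sits at x = vt; there the Gaussian factor is 1 and C_max = M/(n_e·A·√(4πDt)), where n_e·A is the pore area the mass is dissolved in.
√(4πDt) = √(4π × 1.49 × 811) = 123.2 m, so C_max = 12.4/(0.43 × 2.73 × 123.2) = 0.0857 kg/m³.

0.0857 kg/m³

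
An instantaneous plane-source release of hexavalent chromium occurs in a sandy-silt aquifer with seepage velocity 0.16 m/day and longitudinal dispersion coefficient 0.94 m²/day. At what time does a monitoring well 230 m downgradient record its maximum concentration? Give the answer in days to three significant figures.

For the 1D instantaneous-source solution, setting ∂C/∂t = 0 at fixed x gives v²t² + 2Dt − x² = 0, so t = (√(D² + v²x²) − D)/v².
√(D² + v²x²) = √(0.94² + 0.16² × 230²) = 36.81; v² = 0.0256.
t = (36.81 − 0.94)/0.0256 = 1400 days (vs. the pure-advection estimate x/v = 1440 d).

1400 days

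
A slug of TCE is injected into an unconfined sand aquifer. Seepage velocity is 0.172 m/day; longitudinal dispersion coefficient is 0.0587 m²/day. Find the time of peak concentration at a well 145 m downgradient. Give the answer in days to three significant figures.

For the 1D instantaneous-source solution, setting ∂C/∂t = 0 at fixed x gives v²t² + 2Dt − x² = 0, so t = (√(D² + v²x²) − D)/v².
√(D² + v²x²) = √(0.0587² + 0.172² × 145²) = 24.94; v² = 0.029584.
t = (24.94 − 0.0587)/0.029584 = 841 days (vs. the pure-advection estimate x/v = 843 d).

841 days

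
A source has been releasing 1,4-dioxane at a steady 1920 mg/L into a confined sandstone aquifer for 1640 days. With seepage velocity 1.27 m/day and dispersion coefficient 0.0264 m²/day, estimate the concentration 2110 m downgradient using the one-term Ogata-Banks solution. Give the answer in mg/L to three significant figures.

For a continuous step input, C/C₀ ≈ ½·erfc((x−vt)/(2√(Dt))).
vt = 1.27 × 1640 = 2082.8 m and 2√(Dt) = 2√(0.0264 × 1640) = 13.16 m.
Argument (x−vt)/(2√(Dt)) = (2110 − 2082.8)/13.16 = 2.067; ½·erfc(2.067) = 0.001732.
C = 1920 × 0.001732 = 3.33 mg/L.

3.33 mg/L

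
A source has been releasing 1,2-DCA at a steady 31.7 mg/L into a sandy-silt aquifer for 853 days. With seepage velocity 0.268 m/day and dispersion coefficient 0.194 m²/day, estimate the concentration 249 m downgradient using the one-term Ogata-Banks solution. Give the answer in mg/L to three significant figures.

4.16 mg/L

For a continuous step input, C/C₀ ≈ ½·erfc((x−vt)/(2√(Dt))).
vt = 0.268 × 853 = 228.604 m and 2√(Dt) = 2√(0.194 × 853) = 25.73 m.
Argument (x−vt)/(2√(Dt)) = (249 − 228.604)/25.73 = 0.7927; ½·erfc(0.7927) = 0.1311.
C = 31.7 × 0.1311 = 4.16 mg/L.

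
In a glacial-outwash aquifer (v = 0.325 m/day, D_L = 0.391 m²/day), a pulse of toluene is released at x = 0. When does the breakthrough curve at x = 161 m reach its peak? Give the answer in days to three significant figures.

For the 1D instantaneous-source solution, setting ∂C/∂t = 0 at fixed x gives v²t² + 2Dt − x² = 0, so t = (√(D² + v²x²) − D)/v².
√(D² + v²x²) = √(0.391² + 0.325² × 161²) = 52.33; v² = 0.105625.
t = (52.33 − 0.391)/0.105625 = 492 days (vs. the pure-advection estimate x/v = 495 d).

492 days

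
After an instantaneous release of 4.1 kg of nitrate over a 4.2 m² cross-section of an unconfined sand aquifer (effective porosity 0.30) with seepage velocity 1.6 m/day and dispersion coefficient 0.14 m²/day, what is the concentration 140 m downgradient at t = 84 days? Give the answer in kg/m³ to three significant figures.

For an instantaneous plane source, C(x,t) = M/(n_e·A·√(4πDt)) · exp(−(x−vt)²/(4Dt)), with n_e·A the pore (flow) area.
Plume center vt = 1.6 × 84 = 134.4 m, so the well at 140 m is 5.6 m downgradient of the peak.
√(4πDt) = 12.16 m, giving peak height M/(n_e·A·√(4πDt)) = 4.1/(0.30 × 4.2 × 12.16) = 0.2676 kg/m³.
(x−vt)²/(4Dt) = (5.6)²/(4 × 0.14 × 84) = 0.6667; exp(−0.6667) = 0.5134.
C = 0.2676 × 0.5134 = 0.137 kg/m³.

0.137 kg/m³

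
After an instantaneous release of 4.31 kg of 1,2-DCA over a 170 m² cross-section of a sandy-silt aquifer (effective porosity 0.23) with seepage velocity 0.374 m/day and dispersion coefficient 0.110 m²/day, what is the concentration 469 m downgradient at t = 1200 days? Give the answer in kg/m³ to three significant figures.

0.00125 kg/m³

For an instantaneous plane source, C(x,t) = M/(n_e·A·√(4πDt)) · exp(−(x−vt)²/(4Dt)), with n_e·A the pore (flow) area.
Plume center vt = 0.374 × 1200 = 448.8 m, so the well at 469 m is 20.2 m downgradient of the peak.
√(4πDt) = 40.73 m, giving peak height M/(n_e·A·√(4πDt)) = 4.31/(0.23 × 170 × 40.73) = 0.002706 kg/m³.
(x−vt)²/(4Dt) = (20.2)²/(4 × 0.110 × 1200) = 0.7728; exp(−0.7728) = 0.4617.
C = 0.002706 × 0.4617 = 0.00125 kg/m³.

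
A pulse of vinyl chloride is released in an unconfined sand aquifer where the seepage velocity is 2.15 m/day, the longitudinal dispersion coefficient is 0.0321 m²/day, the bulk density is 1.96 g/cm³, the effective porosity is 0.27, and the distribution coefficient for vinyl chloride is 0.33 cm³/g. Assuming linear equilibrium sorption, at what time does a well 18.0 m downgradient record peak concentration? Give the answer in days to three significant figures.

Retardation factor R = 1 + ρ_b·K_d/n = 1 + 1.96 × 0.33/0.27 = 3.396.
Sorption retards both mechanisms: v_R = v/R = 0.6331 m/day, D_R = D/R = 0.009452 m²/day.
Peak time from v_R²t² + 2D_R t − x² = 0: t = (√(D_R² + v_R²x²) − D_R)/v_R².
√(D_R² + v_R²x²) = √(0.009452² + 0.6331² × 18.0²) = 11.40; v_R² = 0.4008.
t = (11.40 − 0.009452)/0.4008 = 28.4 days.

28.4 days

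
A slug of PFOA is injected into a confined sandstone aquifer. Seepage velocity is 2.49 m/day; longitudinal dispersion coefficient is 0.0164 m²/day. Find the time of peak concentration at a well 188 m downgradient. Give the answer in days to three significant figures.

75.5 days

For the 1D instantaneous-source solution, setting ∂C/∂t = 0 at fixed x gives v²t² + 2Dt − x² = 0, so t = (√(D² + v²x²) − D)/v².
√(D² + v²x²) = √(0.0164² + 2.49² × 188²) = 468.1; v² = 6.2001.
t = (468.1 − 0.0164)/6.2001 = 75.5 days (vs. the pure-advection estimate x/v = 75.5 d).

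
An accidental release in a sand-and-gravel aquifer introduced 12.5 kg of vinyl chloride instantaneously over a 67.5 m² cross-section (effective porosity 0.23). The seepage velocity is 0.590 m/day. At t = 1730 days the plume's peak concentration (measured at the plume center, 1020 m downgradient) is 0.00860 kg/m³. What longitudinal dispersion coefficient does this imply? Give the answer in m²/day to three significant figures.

0.403 m²/day

At the plume center C_max = M/(n_e·A·√(4πDt)), so D = M²/(4πt·(n_e·A·C_max)²).
n_e·A·C_max = 0.23 × 67.5 × 0.00860 = 0.1335 kg/m.
D = 12.5²/(4π × 1730 × 0.1335²) = 0.403 m²/day.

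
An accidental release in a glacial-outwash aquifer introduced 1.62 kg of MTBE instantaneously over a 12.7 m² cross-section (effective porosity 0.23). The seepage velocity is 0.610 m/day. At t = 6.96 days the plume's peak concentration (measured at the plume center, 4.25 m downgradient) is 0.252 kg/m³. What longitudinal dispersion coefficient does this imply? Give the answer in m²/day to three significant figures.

0.0554 m²/day

At the plume center C_max = M/(n_e·A·√(4πDt)), so D = M²/(4πt·(n_e·A·C_max)²).
n_e·A·C_max = 0.23 × 12.7 × 0.252 = 0.7361 kg/m.
D = 1.62²/(4π × 6.96 × 0.7361²) = 0.0554 m²/day.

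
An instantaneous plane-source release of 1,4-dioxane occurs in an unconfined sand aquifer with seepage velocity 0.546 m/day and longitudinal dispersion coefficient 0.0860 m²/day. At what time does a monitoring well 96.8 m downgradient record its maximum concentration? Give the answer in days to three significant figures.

For the 1D instantaneous-source solution, setting ∂C/∂t = 0 at fixed x gives v²t² + 2Dt − x² = 0, so t = (√(D² + v²x²) − D)/v².
√(D² + v²x²) = √(0.0860² + 0.546² × 96.8²) = 52.85; v² = 0.298116.
t = (52.85 − 0.0860)/0.298116 = 177 days (vs. the pure-advection estimate x/v = 177 d).

177 days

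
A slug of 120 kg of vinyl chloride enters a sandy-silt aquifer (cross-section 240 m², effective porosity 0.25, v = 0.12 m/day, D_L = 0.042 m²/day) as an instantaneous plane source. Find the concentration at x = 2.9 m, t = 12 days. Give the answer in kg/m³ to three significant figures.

For an instantaneous plane source, C(x,t) = M/(n_e·A·√(4πDt)) · exp(−(x−vt)²/(4Dt)), with n_e·A the pore (flow) area.
Plume center vt = 0.12 × 12 = 1.44 m, so the well at 2.9 m is 1.46 m downgradient of the peak.
√(4πDt) = 2.517 m, giving peak height M/(n_e·A·√(4πDt)) = 120/(0.25 × 240 × 2.517) = 0.7946 kg/m³.
(x−vt)²/(4Dt) = (1.46)²/(4 × 0.042 × 12) = 1.057; exp(−1.057) = 0.3475.
C = 0.7946 × 0.3475 = 0.276 kg/m³.

0.276 kg/m³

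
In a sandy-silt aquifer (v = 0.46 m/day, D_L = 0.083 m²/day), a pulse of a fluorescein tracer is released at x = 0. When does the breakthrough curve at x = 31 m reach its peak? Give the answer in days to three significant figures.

67.0 days

For the 1D instantaneous-source solution, setting ∂C/∂t = 0 at fixed x gives v²t² + 2Dt − x² = 0, so t = (√(D² + v²x²) − D)/v².
√(D² + v²x²) = √(0.083² + 0.46² × 31²) = 14.26; v² = 0.2116.
t = (14.26 − 0.083)/0.2116 = 67.0 days (vs. the pure-advection estimate x/v = 67.4 d).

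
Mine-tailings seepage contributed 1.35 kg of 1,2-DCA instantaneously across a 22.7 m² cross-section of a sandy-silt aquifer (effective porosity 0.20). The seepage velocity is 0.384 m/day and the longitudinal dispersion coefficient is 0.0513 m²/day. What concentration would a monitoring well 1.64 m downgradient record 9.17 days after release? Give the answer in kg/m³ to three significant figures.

0.0186 kg/m³

For an instantaneous plane source, C(x,t) = M/(n_e·A·√(4πDt)) · exp(−(x−vt)²/(4Dt)), with n_e·A the pore (flow) area.
Plume center vt = 0.384 × 9.17 = 3.52128 m, so the well at 1.64 m is 1.88128 m upgradient of the peak.
√(4πDt) = 2.431 m, giving peak height M/(n_e·A·√(4πDt)) = 1.35/(0.20 × 22.7 × 2.431) = 0.1223 kg/m³.
(x−vt)²/(4Dt) = (-1.88128)²/(4 × 0.0513 × 9.17) = 1.881; exp(−1.881) = 0.1524.
C = 0.1223 × 0.1524 = 0.0186 kg/m³.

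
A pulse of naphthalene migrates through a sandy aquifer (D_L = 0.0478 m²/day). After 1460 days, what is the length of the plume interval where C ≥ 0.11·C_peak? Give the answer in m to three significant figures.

The plume is Gaussian with σ = √(2Dt) = √(2 × 0.0478 × 1460) = 11.81 m.
C/C_peak = exp(−Δx²/(2σ²)) = 0.11 ⇒ Δx = σ·√(−2 ln 0.11) = 11.81 × 2.101 = 24.81 m.
Width = 2Δx = 49.6 m.

49.6 m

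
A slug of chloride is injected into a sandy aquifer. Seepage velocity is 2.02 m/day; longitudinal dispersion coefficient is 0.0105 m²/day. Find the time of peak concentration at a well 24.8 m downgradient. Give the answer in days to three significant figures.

12.3 days

For the 1D instantaneous-source solution, setting ∂C/∂t = 0 at fixed x gives v²t² + 2Dt − x² = 0, so t = (√(D² + v²x²) − D)/v².
√(D² + v²x²) = √(0.0105² + 2.02² × 24.8²) = 50.10; v² = 4.0804.
t = (50.10 − 0.0105)/4.0804 = 12.3 days (vs. the pure-advection estimate x/v = 12.3 d).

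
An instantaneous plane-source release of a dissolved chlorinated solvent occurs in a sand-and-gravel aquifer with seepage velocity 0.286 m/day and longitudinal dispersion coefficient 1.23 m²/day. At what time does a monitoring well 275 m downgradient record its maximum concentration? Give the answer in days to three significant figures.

For the 1D instantaneous-source solution, setting ∂C/∂t = 0 at fixed x gives v²t² + 2Dt − x² = 0, so t = (√(D² + v²x²) − D)/v².
√(D² + v²x²) = √(1.23² + 0.286² × 275²) = 78.66; v² = 0.081796.
t = (78.66 − 1.23)/0.081796 = 947 days (vs. the pure-advection estimate x/v = 962 d).

947 days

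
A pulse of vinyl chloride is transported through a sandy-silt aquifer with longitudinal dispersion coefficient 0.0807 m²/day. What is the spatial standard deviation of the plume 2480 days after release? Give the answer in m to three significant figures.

20.0 m

Dispersive spreading gives a Gaussian with σ² = 2Dt; advection only shifts the center.
σ = √(2 × 0.0807 × 2480) = 20.0 m.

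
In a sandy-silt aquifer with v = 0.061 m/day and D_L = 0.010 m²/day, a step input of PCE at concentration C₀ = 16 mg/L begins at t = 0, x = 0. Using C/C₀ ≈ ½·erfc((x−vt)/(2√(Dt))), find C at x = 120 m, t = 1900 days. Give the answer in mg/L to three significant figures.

4.05 mg/L

For a continuous step input, C/C₀ ≈ ½·erfc((x−vt)/(2√(Dt))).
vt = 0.061 × 1900 = 115.9 m and 2√(Dt) = 2√(0.010 × 1900) = 8.718 m.
Argument (x−vt)/(2√(Dt)) = (120 − 115.9)/8.718 = 0.4703; ½·erfc(0.4703) = 0.2530.
C = 16 × 0.2530 = 4.05 mg/L.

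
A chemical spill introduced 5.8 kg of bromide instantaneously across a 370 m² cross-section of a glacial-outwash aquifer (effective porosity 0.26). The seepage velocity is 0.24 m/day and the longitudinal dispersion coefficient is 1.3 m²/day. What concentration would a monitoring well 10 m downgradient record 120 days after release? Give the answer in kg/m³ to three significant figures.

For an instantaneous plane source, C(x,t) = M/(n_e·A·√(4πDt)) · exp(−(x−vt)²/(4Dt)), with n_e·A the pore (flow) area.
Plume center vt = 0.24 × 120 = 28.8 m, so the well at 10 m is 18.8 m upgradient of the peak.
√(4πDt) = 44.28 m, giving peak height M/(n_e·A·√(4πDt)) = 5.8/(0.26 × 370 × 44.28) = 0.001362 kg/m³.
(x−vt)²/(4Dt) = (-18.8)²/(4 × 1.3 × 120) = 0.5664; exp(−0.5664) = 0.5676.
C = 0.001362 × 0.5676 = 0.000773 kg/m³.

0.000773 kg/m³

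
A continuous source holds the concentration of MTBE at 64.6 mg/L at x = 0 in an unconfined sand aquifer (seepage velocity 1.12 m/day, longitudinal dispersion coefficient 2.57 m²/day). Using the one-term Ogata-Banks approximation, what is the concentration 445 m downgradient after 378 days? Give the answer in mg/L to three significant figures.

20.1 mg/L

For a continuous step input, C/C₀ ≈ ½·erfc((x−vt)/(2√(Dt))).
vt = 1.12 × 378 = 423.36 m and 2√(Dt) = 2√(2.57 × 378) = 62.34 m.
Argument (x−vt)/(2√(Dt)) = (445 − 423.36)/62.34 = 0.3471; ½·erfc(0.3471) = 0.3118.
C = 64.6 × 0.3118 = 20.1 mg/L.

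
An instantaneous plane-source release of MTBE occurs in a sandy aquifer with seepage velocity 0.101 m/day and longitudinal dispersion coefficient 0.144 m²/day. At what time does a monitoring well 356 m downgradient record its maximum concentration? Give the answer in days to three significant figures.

3510 days

For the 1D instantaneous-source solution, setting ∂C/∂t = 0 at fixed x gives v²t² + 2Dt − x² = 0, so t = (√(D² + v²x²) − D)/v².
√(D² + v²x²) = √(0.144² + 0.101² × 356²) = 35.96; v² = 0.010201.
t = (35.96 − 0.144)/0.010201 = 3510 days (vs. the pure-advection estimate x/v = 3520 d).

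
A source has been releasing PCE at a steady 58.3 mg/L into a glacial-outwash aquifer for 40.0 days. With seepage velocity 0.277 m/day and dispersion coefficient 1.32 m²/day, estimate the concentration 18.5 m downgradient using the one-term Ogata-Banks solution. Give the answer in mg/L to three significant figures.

For a continuous step input, C/C₀ ≈ ½·erfc((x−vt)/(2√(Dt))).
vt = 0.277 × 40.0 = 11.08 m and 2√(Dt) = 2√(1.32 × 40.0) = 14.53 m.
Argument (x−vt)/(2√(Dt)) = (18.5 − 11.08)/14.53 = 0.5107; ½·erfc(0.5107) = 0.2351.
C = 58.3 × 0.2351 = 13.7 mg/L.

13.7 mg/L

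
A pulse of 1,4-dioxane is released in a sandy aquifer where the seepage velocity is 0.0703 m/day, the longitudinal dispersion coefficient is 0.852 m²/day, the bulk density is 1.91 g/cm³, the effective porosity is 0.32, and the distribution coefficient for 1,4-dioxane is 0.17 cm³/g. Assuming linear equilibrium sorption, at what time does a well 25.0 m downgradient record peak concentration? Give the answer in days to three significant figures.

449 days

Retardation factor R = 1 + ρ_b·K_d/n = 1 + 1.91 × 0.17/0.32 = 2.015.
Sorption retards both mechanisms: v_R = v/R = 0.03489 m/day, D_R = D/R = 0.4228 m²/day.
Peak time from v_R²t² + 2D_R t − x² = 0: t = (√(D_R² + v_R²x²) − D_R)/v_R².
√(D_R² + v_R²x²) = √(0.4228² + 0.03489² × 25.0²) = 0.9693; v_R² = 0.001217.
t = (0.9693 − 0.4228)/0.001217 = 449 days.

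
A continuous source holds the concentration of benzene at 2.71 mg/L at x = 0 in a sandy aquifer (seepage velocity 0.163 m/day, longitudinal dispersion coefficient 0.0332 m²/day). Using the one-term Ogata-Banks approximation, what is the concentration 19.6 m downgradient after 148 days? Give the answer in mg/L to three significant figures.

For a continuous step input, C/C₀ ≈ ½·erfc((x−vt)/(2√(Dt))).
vt = 0.163 × 148 = 24.124 m and 2√(Dt) = 2√(0.0332 × 148) = 4.433 m.
Argument (x−vt)/(2√(Dt)) = (19.6 − 24.124)/4.433 = -1.021; ½·erfc(-1.021) = 0.9256.
C = 2.71 × 0.9256 = 2.51 mg/L.

2.51 mg/L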